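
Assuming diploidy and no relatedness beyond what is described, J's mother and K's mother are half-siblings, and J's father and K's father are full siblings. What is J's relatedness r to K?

0.1875

Relatedness sums over independent paths through distinct common ancestors.
J and K are related in two ways: half first cousins through their mothers (r = 1/16) and first cousins through their fathers (r = 1/8).
r = 1/16 + 1/8 = 3/16 = 0.1875.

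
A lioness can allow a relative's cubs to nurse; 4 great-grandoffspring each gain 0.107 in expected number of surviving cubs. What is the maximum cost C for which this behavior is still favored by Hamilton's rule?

r to a great-grandoffspring = 0.125 (three parent–offspring links: r = (1/2)^3 = 1/8).
Hamilton's rule: n·r·B > C, so the trait is favored while C < n·r·B = 4·0.125·0.107 = 0.0535.

0.0535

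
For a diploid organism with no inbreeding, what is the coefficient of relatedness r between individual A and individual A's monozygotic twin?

Each parent–offspring link contributes a factor of 1/2, and independent paths through distinct common ancestors add.
Monozygotic twins share every allele identical by descent: r = 1.

1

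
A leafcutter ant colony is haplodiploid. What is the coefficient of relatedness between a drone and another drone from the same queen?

Haploid brothers each carry a random half of the queen's diploid genome, so on average they share half: r = 1/2.

0.5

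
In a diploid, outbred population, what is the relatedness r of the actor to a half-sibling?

0.25

Each parent–offspring link contributes a factor of 1/2, and independent paths through distinct common ancestors add.
Half-sibs share one parent — one path of length 2: r = (1/2)^2 = 1/4.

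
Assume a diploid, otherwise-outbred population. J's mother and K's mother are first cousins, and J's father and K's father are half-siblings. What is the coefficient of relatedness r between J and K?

0.09375

Wright's path rule: contributions from independent ancestry routes add.
J and K are related in two ways: second cousins through their mothers (r = 1/32) and half first cousins through their fathers (r = 1/16).
r = 1/32 + 1/16 = 3/32 = 0.09375.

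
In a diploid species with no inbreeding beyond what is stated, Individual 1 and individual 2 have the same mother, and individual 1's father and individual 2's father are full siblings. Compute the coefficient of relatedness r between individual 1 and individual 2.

0.375

With two independent routes of shared ancestry, r is the sum of the two contributions.
Individual 1 and individual 2 are related in two ways: half-sibs through their shared mother (r = 1/4) and first cousins through their fathers (r = 1/8).
r = 1/4 + 1/8 = 3/8 = 0.375.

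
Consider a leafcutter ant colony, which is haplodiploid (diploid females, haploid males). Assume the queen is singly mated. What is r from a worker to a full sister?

0.75

Haplodiploid full sisters inherit their father's entire haploid genome identically (contributing 1/2) and on average half of their mother's contribution (1/2 · 1/2 = 1/4); r = 1/2 + 1/4 = 3/4.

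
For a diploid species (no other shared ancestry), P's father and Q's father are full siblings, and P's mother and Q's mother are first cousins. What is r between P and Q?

Wright's path rule: contributions from independent ancestry routes add.
P and Q are related in two ways: first cousins through their fathers (r = 1/8) and second cousins through their mothers (r = 1/32).
r = 1/8 + 1/32 = 0.15625.

0.15625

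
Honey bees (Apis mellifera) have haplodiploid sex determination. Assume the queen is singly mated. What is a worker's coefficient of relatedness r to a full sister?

Haplodiploid full sisters inherit their father's entire haploid genome identically (contributing 1/2) and on average half of their mother's contribution (1/2 · 1/2 = 1/4); r = 1/2 + 1/4 = 3/4.

0.75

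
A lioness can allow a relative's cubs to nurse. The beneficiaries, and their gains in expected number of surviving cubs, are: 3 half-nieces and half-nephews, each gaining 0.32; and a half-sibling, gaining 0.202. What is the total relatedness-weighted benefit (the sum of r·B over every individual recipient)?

r to a half-niece or half-nephew = 0.125 (half-aunt/uncle↔niece/nephew: one path of length 3: r = (1/2)^3 = 1/8).
r to a half-sibling = 1/4 (half-sibs share one parent — one path of length 2: r = (1/2)^2 = 1/4).
Summing one r·B term per recipient: 3·0.125·0.32 + 1·0.25·0.202 = 0.1705.

0.1705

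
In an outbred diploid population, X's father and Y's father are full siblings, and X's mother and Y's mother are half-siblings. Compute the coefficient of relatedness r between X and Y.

Wright's path rule: contributions from independent ancestry routes add.
X and Y are related in two ways: first cousins through their fathers (r = 1/8) and half first cousins through their mothers (r = 1/16).
r = 1/8 + 1/16 = 3/16 = 0.1875.

0.1875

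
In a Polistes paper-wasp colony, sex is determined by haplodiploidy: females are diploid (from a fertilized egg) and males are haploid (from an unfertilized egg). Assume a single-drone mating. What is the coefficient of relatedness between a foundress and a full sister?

0.75

Haplodiploid full sisters inherit their father's entire haploid genome identically (contributing 1/2) and on average half of their mother's contribution (1/2 · 1/2 = 1/4); r = 1/2 + 1/4 = 3/4.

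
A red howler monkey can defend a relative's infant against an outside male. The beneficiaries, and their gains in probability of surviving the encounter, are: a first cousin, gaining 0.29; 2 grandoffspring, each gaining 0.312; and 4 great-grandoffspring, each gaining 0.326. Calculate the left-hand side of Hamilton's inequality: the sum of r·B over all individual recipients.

0.35525

r to a first cousin = 1/8 (first cousins share one grandparent pair — two paths of length 4: r = 2·(1/2)^4 = 1/8).
r to a grandoffspring = 1/4 (two parent–offspring links: r = (1/2)^2 = 1/4).
r to a great-grandoffspring = 1/8 (three parent–offspring links: r = (1/2)^3 = 1/8).
Summing one r·B term per recipient: 1·0.125·0.29 + 2·0.25·0.312 + 4·0.125·0.326 = 0.35525.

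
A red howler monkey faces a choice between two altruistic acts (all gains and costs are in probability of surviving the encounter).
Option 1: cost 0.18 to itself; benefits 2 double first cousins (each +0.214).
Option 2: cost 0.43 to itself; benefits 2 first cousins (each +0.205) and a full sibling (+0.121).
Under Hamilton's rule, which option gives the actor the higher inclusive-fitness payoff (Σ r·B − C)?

Option 1

Option 1: r to a double first cousin = 0.25.
Option 1: Σ r·B − C = (2·0.25·0.214) − 0.18 = -0.073.
Option 2: r to a first cousin = 0.125.
Option 2: r to a full sibling = 0.5.
Option 2: Σ r·B − C = (2·0.125·0.205 + 1·0.5·0.121) − 0.43 = -0.31825.
Option 1 has the higher net inclusive-fitness payoff.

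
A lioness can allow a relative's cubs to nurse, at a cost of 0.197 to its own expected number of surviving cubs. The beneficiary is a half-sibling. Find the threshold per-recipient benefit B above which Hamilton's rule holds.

r to a half-sibling = 0.25 (half-sibs share one parent — one path of length 2: r = (1/2)^2 = 1/4).
Hamilton's rule with n recipients of equal r: n·r·B > C, so B > C/(n·r) = 0.197/(1·0.25) = 0.788.

0.788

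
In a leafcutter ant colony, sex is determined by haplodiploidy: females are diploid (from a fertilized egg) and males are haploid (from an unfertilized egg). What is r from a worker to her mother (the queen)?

0.5

One meiotic link between diploid queen and diploid daughter: r = 1/2.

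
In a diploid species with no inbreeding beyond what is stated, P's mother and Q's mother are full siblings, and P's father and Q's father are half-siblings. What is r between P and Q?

Relatedness sums over independent paths through distinct common ancestors.
P and Q are related in two ways: first cousins through their mothers (r = 1/8) and half first cousins through their fathers (r = 1/16).
r = 1/8 + 1/16 = 3/16 = 0.1875.

0.1875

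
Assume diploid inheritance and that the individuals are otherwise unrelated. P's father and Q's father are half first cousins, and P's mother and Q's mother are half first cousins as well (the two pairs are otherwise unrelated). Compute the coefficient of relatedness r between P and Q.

0.03125

Relatedness sums over independent paths through distinct common ancestors.
P and Q are related in two ways: half second cousins through their fathers (r = 1/64) and half second cousins through their mothers (r = 1/64).
r = 1/64 + 1/64 = 0.03125.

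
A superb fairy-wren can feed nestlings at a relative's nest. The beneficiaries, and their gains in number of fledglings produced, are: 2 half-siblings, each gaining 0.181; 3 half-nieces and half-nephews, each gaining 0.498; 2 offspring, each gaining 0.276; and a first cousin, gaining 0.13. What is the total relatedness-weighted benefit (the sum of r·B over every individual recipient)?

r to a half-sibling = 0.25 (half-sibs share one parent — one path of length 2: r = (1/2)^2 = 1/4).
r to a half-niece or half-nephew = 0.125 (half-aunt/uncle↔niece/nephew: one path of length 3: r = (1/2)^3 = 1/8).
r to an offspring = 0.5 (one parent–offspring link: r = (1/2)^1 = 1/2).
r to a first cousin = 0.125 (first cousins share one grandparent pair — two paths of length 4: r = 2·(1/2)^4 = 1/8).
Summing one r·B term per recipient: 2·0.25·0.181 + 3·0.125·0.498 + 2·0.5·0.276 + 1·0.125·0.13 = 0.5695.

0.5695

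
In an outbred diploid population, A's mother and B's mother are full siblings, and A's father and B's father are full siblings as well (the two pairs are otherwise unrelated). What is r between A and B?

0.25

Independent pedigree routes through distinct common ancestors add.
A and B are related in two ways: first cousins through their mothers (r = 1/8) and first cousins through their fathers (r = 1/8) — i.e. double first cousins.
r = 1/8 + 1/8 = 0.25.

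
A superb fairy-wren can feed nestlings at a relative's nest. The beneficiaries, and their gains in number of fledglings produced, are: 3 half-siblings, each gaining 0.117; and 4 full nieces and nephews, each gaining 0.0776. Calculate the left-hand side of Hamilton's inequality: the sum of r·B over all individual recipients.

0.16535

r to a half-sibling = 1/4 (half-sibs share one parent — one path of length 2: r = (1/2)^2 = 1/4).
r to a full niece or nephew = 0.25 (full aunt/uncle↔niece/nephew: two paths of length 3 through the shared grandparent pair: r = 2·(1/2)^3 = 1/4).
Summing one r·B term per recipient: 3·0.25·0.117 + 4·0.25·0.0776 = 0.16535.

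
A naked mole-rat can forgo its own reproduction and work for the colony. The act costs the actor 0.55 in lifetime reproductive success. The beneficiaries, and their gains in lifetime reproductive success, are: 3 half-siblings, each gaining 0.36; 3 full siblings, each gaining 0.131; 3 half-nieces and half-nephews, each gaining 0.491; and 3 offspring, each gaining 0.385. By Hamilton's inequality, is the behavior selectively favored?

Hamilton's rule: the trait is favored when the sum of r·B over every recipient exceeds the actor's cost C.
r to a half-sibling = 0.25 (half-sibs share one parent — one path of length 2: r = (1/2)^2 = 1/4).
r to a full sibling = 1/2 (full sibs share both parents — two paths of length 2: r = 2·(1/2)^2 = 1/2).
r to a half-niece or half-nephew = 0.125 (half-aunt/uncle↔niece/nephew: one path of length 3: r = (1/2)^3 = 1/8).
r to an offspring = 0.5 (one parent–offspring link: r = (1/2)^1 = 1/2).
Summing one r·B term per recipient: 3·0.25·0.36 + 3·0.5·0.131 + 3·0.125·0.491 + 3·0.5·0.385 = 1.228125.
1.228125 > 0.55: the indirect benefit exceeds the cost.

Yes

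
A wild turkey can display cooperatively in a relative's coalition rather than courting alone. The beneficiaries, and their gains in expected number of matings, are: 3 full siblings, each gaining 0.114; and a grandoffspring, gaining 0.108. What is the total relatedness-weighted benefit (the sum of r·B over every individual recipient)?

0.198

r to a full sibling = 1/2 (full sibs share both parents — two paths of length 2: r = 2·(1/2)^2 = 1/2).
r to a grandoffspring = 0.25 (two parent–offspring links: r = (1/2)^2 = 1/4).
Summing one r·B term per recipient: 3·0.5·0.114 + 1·0.25·0.108 = 0.198.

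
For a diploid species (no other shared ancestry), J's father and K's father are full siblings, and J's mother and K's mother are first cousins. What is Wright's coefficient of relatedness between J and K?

Relatedness sums over independent paths through distinct common ancestors.
J and K are related in two ways: first cousins through their fathers (r = 1/8) and second cousins through their mothers (r = 1/32).
r = 1/8 + 1/32 = 5/32 = 0.15625.

0.15625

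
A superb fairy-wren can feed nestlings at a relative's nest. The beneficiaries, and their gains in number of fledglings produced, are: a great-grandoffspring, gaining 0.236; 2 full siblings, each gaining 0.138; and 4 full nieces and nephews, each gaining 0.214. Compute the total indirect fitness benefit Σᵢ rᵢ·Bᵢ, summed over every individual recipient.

0.3815

r to a great-grandoffspring = 1/8 (three parent–offspring links: r = (1/2)^3 = 1/8).
r to a full sibling = 0.5 (full sibs share both parents — two paths of length 2: r = 2·(1/2)^2 = 1/2).
r to a full niece or nephew = 1/4 (full aunt/uncle↔niece/nephew: two paths of length 3 through the shared grandparent pair: r = 2·(1/2)^3 = 1/4).
Summing one r·B term per recipient: 1·0.125·0.236 + 2·0.5·0.138 + 4·0.25·0.214 = 0.3815.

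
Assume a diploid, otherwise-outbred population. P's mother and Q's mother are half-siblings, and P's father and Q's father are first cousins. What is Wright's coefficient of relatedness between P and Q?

0.09375

With two independent routes of shared ancestry, r is the sum of the two contributions.
P and Q are related in two ways: half first cousins through their mothers (r = 1/16) and second cousins through their fathers (r = 1/32).
r = 1/16 + 1/32 = 0.09375.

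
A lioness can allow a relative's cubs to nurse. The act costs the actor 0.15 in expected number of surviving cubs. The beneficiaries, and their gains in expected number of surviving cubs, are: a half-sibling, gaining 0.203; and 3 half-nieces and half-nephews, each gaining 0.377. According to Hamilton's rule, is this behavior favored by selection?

Hamilton's rule: the trait is favored when the sum of r·B over every recipient exceeds the actor's cost C.
r to a half-sibling = 0.25 (half-sibs share one parent — one path of length 2: r = (1/2)^2 = 1/4).
r to a half-niece or half-nephew = 0.125 (half-aunt/uncle↔niece/nephew: one path of length 3: r = (1/2)^3 = 1/8).
Summing one r·B term per recipient: 1·0.25·0.203 + 3·0.125·0.377 = 0.192125.
0.192125 > 0.15: the indirect benefit exceeds the cost.

Yes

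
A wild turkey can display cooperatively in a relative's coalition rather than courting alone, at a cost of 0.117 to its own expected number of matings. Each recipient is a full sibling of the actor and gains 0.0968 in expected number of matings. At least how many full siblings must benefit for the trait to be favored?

3

r to a full sibling = 1/2 (full sibs share both parents — two paths of length 2: r = 2·(1/2)^2 = 1/2).
Hamilton's rule: n·r·B > C  ⇒  n > C/(r·B) = 0.117/(0.5·0.0968) = 2.417.
The smallest integer exceeding 2.417 is 3.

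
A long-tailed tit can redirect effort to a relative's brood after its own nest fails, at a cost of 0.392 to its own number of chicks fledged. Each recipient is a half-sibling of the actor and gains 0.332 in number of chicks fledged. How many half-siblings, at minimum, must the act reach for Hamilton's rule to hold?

r to a half-sibling = 0.25 (half-sibs share one parent — one path of length 2: r = (1/2)^2 = 1/4).
Hamilton's rule: n·r·B > C  ⇒  n > C/(r·B) = 0.392/(0.25·0.332) = 4.723.
The smallest integer exceeding 4.723 is 5.

5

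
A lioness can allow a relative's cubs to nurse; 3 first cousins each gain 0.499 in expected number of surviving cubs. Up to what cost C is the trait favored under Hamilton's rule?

0.187125

r to a first cousin = 1/8 (first cousins share one grandparent pair — two paths of length 4: r = 2·(1/2)^4 = 1/8).
Hamilton's rule: n·r·B > C, so the trait is favored while C < n·r·B = 3·0.125·0.499 = 0.187125.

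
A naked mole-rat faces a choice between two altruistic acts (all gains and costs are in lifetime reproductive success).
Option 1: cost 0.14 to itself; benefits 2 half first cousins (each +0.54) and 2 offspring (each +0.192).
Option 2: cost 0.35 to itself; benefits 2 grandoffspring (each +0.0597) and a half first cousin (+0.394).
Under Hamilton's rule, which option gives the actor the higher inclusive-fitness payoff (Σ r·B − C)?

Option 1

Option 1: r to a half first cousin = 0.0625.
Option 1: r to an offspring = 0.5.
Option 1: Σ r·B − C = (2·0.0625·0.54 + 2·0.5·0.192) − 0.14 = 0.1195.
Option 2: r to a grandoffspring = 0.25.
Option 2: r to a half first cousin = 0.0625.
Option 2: Σ r·B − C = (2·0.25·0.0597 + 1·0.0625·0.394) − 0.35 = -0.295525.
Option 1 has the higher net inclusive-fitness payoff.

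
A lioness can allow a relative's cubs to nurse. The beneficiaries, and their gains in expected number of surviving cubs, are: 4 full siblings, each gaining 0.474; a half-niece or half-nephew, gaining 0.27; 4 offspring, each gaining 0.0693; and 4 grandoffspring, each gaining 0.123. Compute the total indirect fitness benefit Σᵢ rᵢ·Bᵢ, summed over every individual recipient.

1.24335

r to a full sibling = 1/2 (full sibs share both parents — two paths of length 2: r = 2·(1/2)^2 = 1/2).
r to a half-niece or half-nephew = 1/8 (half-aunt/uncle↔niece/nephew: one path of length 3: r = (1/2)^3 = 1/8).
r to an offspring = 1/2 (one parent–offspring link: r = (1/2)^1 = 1/2).
r to a grandoffspring = 1/4 (two parent–offspring links: r = (1/2)^2 = 1/4).
Summing one r·B term per recipient: 4·0.5·0.474 + 1·0.125·0.27 + 4·0.5·0.0693 + 4·0.25·0.123 = 1.24335.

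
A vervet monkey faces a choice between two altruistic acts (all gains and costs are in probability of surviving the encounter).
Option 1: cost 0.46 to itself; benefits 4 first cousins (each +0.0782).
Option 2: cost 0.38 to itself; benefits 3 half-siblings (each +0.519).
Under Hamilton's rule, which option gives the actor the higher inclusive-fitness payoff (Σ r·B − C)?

Option 1: r to a first cousin = 0.125.
Option 1: Σ r·B − C = (4·0.125·0.0782) − 0.46 = -0.4209.
Option 2: r to a half-sibling = 0.25.
Option 2: Σ r·B − C = (3·0.25·0.519) − 0.38 = 0.00925.
Option 2 has the higher net inclusive-fitness payoff.

Option 2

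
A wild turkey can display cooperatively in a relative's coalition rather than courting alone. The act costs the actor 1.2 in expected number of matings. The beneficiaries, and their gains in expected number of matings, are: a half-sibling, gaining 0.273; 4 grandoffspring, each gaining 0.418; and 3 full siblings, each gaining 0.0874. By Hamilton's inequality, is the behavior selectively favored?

Hamilton's rule: the trait is favored when the sum of r·B over every recipient exceeds the actor's cost C.
r to a half-sibling = 0.25 (half-sibs share one parent — one path of length 2: r = (1/2)^2 = 1/4).
r to a grandoffspring = 1/4 (two parent–offspring links: r = (1/2)^2 = 1/4).
r to a full sibling = 0.5 (full sibs share both parents — two paths of length 2: r = 2·(1/2)^2 = 1/2).
Summing one r·B term per recipient: 1·0.25·0.273 + 4·0.25·0.418 + 3·0.5·0.0874 = 0.61735.
0.61735 < 1.2: the indirect benefit is less than the cost.

No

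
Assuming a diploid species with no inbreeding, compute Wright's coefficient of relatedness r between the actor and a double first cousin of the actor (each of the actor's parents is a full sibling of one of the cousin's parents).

Each parent–offspring link contributes a factor of 1/2, and independent paths through distinct common ancestors add.
Double first cousins share both grandparent pairs — four paths of length 4: r = 4·(1/2)^4 = 1/4.

0.25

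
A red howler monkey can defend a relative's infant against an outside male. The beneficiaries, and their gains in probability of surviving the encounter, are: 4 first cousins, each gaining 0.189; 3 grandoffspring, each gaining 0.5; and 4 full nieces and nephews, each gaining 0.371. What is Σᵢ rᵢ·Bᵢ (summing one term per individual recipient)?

0.8405

r to a first cousin = 0.125 (first cousins share one grandparent pair — two paths of length 4: r = 2·(1/2)^4 = 1/8).
r to a grandoffspring = 0.25 (two parent–offspring links: r = (1/2)^2 = 1/4).
r to a full niece or nephew = 0.25 (full aunt/uncle↔niece/nephew: two paths of length 3 through the shared grandparent pair: r = 2·(1/2)^3 = 1/4).
Summing one r·B term per recipient: 4·0.125·0.189 + 3·0.25·0.5 + 4·0.25·0.371 = 0.8405.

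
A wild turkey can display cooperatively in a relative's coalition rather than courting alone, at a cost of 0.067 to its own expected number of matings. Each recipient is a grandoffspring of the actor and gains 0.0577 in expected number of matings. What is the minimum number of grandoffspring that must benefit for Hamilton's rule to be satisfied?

5

r to a grandoffspring = 1/4 (two parent–offspring links: r = (1/2)^2 = 1/4).
Hamilton's rule: n·r·B > C  ⇒  n > C/(r·B) = 0.067/(0.25·0.0577) = 4.645.
The smallest integer exceeding 4.645 is 5.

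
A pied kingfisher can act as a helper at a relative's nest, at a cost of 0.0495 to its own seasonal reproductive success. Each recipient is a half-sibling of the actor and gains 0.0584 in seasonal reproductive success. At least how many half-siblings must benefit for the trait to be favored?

r to a half-sibling = 1/4 (half-sibs share one parent — one path of length 2: r = (1/2)^2 = 1/4).
Hamilton's rule: n·r·B > C  ⇒  n > C/(r·B) = 0.0495/(0.25·0.0584) = 3.39.
The smallest integer exceeding 3.39 is 4.

4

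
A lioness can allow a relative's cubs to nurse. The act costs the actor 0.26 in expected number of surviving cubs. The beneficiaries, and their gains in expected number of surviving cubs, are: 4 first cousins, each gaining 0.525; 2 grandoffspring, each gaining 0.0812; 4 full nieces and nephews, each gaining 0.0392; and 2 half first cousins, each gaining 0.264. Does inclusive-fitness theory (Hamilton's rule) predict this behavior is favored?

Hamilton's rule: the trait is favored when the sum of r·B over every recipient exceeds the actor's cost C.
r to a first cousin = 1/8 (first cousins share one grandparent pair — two paths of length 4: r = 2·(1/2)^4 = 1/8).
r to a grandoffspring = 0.25 (two parent–offspring links: r = (1/2)^2 = 1/4).
r to a full niece or nephew = 1/4 (full aunt/uncle↔niece/nephew: two paths of length 3 through the shared grandparent pair: r = 2·(1/2)^3 = 1/4).
r to a half first cousin = 0.0625 (half first cousins share one grandparent — one path of length 4: r = (1/2)^4 = 1/16).
Summing one r·B term per recipient: 4·0.125·0.525 + 2·0.25·0.0812 + 4·0.25·0.0392 + 2·0.0625·0.264 = 0.3753.
0.3753 > 0.26: the indirect benefit exceeds the cost.

Yes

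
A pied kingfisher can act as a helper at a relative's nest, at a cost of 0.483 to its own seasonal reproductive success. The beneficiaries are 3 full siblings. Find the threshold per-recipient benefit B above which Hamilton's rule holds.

0.322

r to a full sibling = 0.5 (full sibs share both parents — two paths of length 2: r = 2·(1/2)^2 = 1/2).
Hamilton's rule with n recipients of equal r: n·r·B > C, so B > C/(n·r) = 0.483/(3·0.5) = 0.322.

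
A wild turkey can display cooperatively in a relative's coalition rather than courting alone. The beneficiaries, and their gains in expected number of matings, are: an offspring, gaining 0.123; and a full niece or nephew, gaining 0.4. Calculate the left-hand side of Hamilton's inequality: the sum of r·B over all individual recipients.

0.1615

r to an offspring = 0.5 (one parent–offspring link: r = (1/2)^1 = 1/2).
r to a full niece or nephew = 1/4 (full aunt/uncle↔niece/nephew: two paths of length 3 through the shared grandparent pair: r = 2·(1/2)^3 = 1/4).
Summing one r·B term per recipient: 1·0.5·0.123 + 1·0.25·0.4 = 0.1615.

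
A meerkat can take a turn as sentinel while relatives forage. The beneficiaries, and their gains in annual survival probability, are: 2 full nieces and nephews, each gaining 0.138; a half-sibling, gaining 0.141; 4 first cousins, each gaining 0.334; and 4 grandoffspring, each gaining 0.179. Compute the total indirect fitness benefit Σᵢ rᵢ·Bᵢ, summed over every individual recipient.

0.45025

r to a full niece or nephew = 0.25 (full aunt/uncle↔niece/nephew: two paths of length 3 through the shared grandparent pair: r = 2·(1/2)^3 = 1/4).
r to a half-sibling = 1/4 (half-sibs share one parent — one path of length 2: r = (1/2)^2 = 1/4).
r to a first cousin = 1/8 (first cousins share one grandparent pair — two paths of length 4: r = 2·(1/2)^4 = 1/8).
r to a grandoffspring = 1/4 (two parent–offspring links: r = (1/2)^2 = 1/4).
Summing one r·B term per recipient: 2·0.25·0.138 + 1·0.25·0.141 + 4·0.125·0.334 + 4·0.25·0.179 = 0.45025.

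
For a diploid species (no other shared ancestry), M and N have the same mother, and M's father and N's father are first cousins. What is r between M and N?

Wright's path rule: contributions from independent ancestry routes add.
M and N are related in two ways: half-sibs through their shared mother (r = 1/4) and second cousins through their fathers (r = 1/32).
r = 1/4 + 1/32 = 9/32 = 0.28125.

0.28125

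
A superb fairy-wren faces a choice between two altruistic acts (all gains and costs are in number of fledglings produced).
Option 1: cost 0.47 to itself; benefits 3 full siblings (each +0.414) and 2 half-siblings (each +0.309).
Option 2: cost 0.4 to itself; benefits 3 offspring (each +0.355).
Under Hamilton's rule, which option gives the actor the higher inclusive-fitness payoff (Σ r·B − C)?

Option 1

Option 1: r to a full sibling = 0.5.
Option 1: r to a half-sibling = 0.25.
Option 1: Σ r·B − C = (3·0.5·0.414 + 2·0.25·0.309) − 0.47 = 0.3055.
Option 2: r to an offspring = 0.5.
Option 2: Σ r·B − C = (3·0.5·0.355) − 0.4 = 0.1325.
Option 1 has the higher net inclusive-fitness payoff.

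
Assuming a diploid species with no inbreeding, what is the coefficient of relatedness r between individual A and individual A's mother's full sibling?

0.25

Each parent–offspring link contributes a factor of 1/2, and independent paths through distinct common ancestors add.
Full aunt/uncle↔niece/nephew: two paths of length 3 through the shared grandparent pair: r = 2·(1/2)^3 = 1/4.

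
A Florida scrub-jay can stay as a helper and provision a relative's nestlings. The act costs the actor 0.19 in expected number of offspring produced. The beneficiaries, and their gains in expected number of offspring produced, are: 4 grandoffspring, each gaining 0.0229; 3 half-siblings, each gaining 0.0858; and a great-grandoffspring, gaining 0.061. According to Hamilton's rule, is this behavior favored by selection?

No

Hamilton's rule: the trait is favored when the sum of r·B over every recipient exceeds the actor's cost C.
r to a grandoffspring = 0.25 (two parent–offspring links: r = (1/2)^2 = 1/4).
r to a half-sibling = 1/4 (half-sibs share one parent — one path of length 2: r = (1/2)^2 = 1/4).
r to a great-grandoffspring = 0.125 (three parent–offspring links: r = (1/2)^3 = 1/8).
Summing one r·B term per recipient: 4·0.25·0.0229 + 3·0.25·0.0858 + 1·0.125·0.061 = 0.094875.
0.094875 < 0.19: the indirect benefit is less than the cost.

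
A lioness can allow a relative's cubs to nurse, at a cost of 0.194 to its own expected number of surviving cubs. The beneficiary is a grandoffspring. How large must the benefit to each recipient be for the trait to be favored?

r to a grandoffspring = 1/4 (two parent–offspring links: r = (1/2)^2 = 1/4).
Hamilton's rule with n recipients of equal r: n·r·B > C, so B > C/(n·r) = 0.194/(1·0.25) = 0.776.

0.776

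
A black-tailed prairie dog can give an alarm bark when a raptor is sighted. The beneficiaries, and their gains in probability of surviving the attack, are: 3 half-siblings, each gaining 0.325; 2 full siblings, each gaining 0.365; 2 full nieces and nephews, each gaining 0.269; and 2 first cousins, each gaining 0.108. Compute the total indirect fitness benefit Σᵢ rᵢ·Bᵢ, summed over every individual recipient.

r to a half-sibling = 0.25 (half-sibs share one parent — one path of length 2: r = (1/2)^2 = 1/4).
r to a full sibling = 1/2 (full sibs share both parents — two paths of length 2: r = 2·(1/2)^2 = 1/2).
r to a full niece or nephew = 0.25 (full aunt/uncle↔niece/nephew: two paths of length 3 through the shared grandparent pair: r = 2·(1/2)^3 = 1/4).
r to a first cousin = 1/8 (first cousins share one grandparent pair — two paths of length 4: r = 2·(1/2)^4 = 1/8).
Summing one r·B term per recipient: 3·0.25·0.325 + 2·0.5·0.365 + 2·0.25·0.269 + 2·0.125·0.108 = 0.77025.

0.77025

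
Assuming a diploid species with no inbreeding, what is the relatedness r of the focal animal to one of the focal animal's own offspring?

Each parent–offspring link contributes a factor of 1/2, and independent paths through distinct common ancestors add.
One parent–offspring link: r = (1/2)^1 = 1/2.

0.5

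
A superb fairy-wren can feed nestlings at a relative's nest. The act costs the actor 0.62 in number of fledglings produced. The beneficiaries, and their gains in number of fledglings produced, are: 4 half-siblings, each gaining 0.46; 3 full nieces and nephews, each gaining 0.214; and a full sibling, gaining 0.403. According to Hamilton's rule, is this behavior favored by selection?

Yes

Hamilton's rule: the trait is favored when the sum of r·B over every recipient exceeds the actor's cost C.
r to a half-sibling = 0.25 (half-sibs share one parent — one path of length 2: r = (1/2)^2 = 1/4).
r to a full niece or nephew = 0.25 (full aunt/uncle↔niece/nephew: two paths of length 3 through the shared grandparent pair: r = 2·(1/2)^3 = 1/4).
r to a full sibling = 0.5 (full sibs share both parents — two paths of length 2: r = 2·(1/2)^2 = 1/2).
Summing one r·B term per recipient: 4·0.25·0.46 + 3·0.25·0.214 + 1·0.5·0.403 = 0.822.
0.822 > 0.62: the indirect benefit exceeds the cost.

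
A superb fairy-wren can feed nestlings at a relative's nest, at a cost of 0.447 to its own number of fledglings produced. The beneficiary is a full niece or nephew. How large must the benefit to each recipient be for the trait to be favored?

1.788

r to a full niece or nephew = 0.25 (full aunt/uncle↔niece/nephew: two paths of length 3 through the shared grandparent pair: r = 2·(1/2)^3 = 1/4).
Hamilton's rule with n recipients of equal r: n·r·B > C, so B > C/(n·r) = 0.447/(1·0.25) = 1.788.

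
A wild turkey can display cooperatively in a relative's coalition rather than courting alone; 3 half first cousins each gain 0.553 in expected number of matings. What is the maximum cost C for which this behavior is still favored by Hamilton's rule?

0.1036875

r to a half first cousin = 1/16 (half first cousins share one grandparent — one path of length 4: r = (1/2)^4 = 1/16).
Hamilton's rule: n·r·B > C, so the trait is favored while C < n·r·B = 3·0.0625·0.553 = 0.1036875.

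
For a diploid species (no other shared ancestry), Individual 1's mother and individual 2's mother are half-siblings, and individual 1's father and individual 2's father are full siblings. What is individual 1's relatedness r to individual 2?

Relatedness sums over independent paths through distinct common ancestors.
Individual 1 and individual 2 are related in two ways: half first cousins through their mothers (r = 1/16) and first cousins through their fathers (r = 1/8).
r = 1/16 + 1/8 = 0.1875.

0.1875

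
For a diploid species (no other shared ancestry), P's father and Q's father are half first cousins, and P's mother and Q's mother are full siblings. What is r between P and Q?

Relatedness sums over independent paths through distinct common ancestors.
P and Q are related in two ways: half second cousins through their fathers (r = 1/64) and first cousins through their mothers (r = 1/8).
r = 1/64 + 1/8 = 0.140625.

0.140625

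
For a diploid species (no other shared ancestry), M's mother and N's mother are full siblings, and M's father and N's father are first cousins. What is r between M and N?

Wright's path rule: contributions from independent ancestry routes add.
M and N are related in two ways: first cousins through their mothers (r = 1/8) and second cousins through their fathers (r = 1/32).
r = 1/8 + 1/32 = 5/32 = 0.15625.

0.15625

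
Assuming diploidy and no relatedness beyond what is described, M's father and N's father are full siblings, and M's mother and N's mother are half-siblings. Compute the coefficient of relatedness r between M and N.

With two independent routes of shared ancestry, r is the sum of the two contributions.
M and N are related in two ways: first cousins through their fathers (r = 1/8) and half first cousins through their mothers (r = 1/16).
r = 1/8 + 1/16 = 0.1875.

0.1875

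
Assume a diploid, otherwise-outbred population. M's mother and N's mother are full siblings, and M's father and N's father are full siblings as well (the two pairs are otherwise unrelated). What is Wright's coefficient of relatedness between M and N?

0.25

With two independent routes of shared ancestry, r is the sum of the two contributions.
M and N are related in two ways: first cousins through their mothers (r = 1/8) and first cousins through their fathers (r = 1/8) — i.e. double first cousins.
r = 1/8 + 1/8 = 0.25.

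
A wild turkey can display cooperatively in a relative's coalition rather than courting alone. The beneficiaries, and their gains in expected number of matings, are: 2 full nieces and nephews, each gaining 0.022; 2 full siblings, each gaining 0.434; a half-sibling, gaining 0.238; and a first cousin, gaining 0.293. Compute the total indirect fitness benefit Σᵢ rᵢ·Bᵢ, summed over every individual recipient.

0.541125

r to a full niece or nephew = 1/4 (full aunt/uncle↔niece/nephew: two paths of length 3 through the shared grandparent pair: r = 2·(1/2)^3 = 1/4).
r to a full sibling = 1/2 (full sibs share both parents — two paths of length 2: r = 2·(1/2)^2 = 1/2).
r to a half-sibling = 0.25 (half-sibs share one parent — one path of length 2: r = (1/2)^2 = 1/4).
r to a first cousin = 0.125 (first cousins share one grandparent pair — two paths of length 4: r = 2·(1/2)^4 = 1/8).
Summing one r·B term per recipient: 2·0.25·0.022 + 2·0.5·0.434 + 1·0.25·0.238 + 1·0.125·0.293 = 0.541125.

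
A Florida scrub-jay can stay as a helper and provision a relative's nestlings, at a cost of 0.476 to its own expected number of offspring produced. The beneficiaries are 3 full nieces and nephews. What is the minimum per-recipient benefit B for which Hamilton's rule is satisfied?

r to a full niece or nephew = 1/4 (full aunt/uncle↔niece/nephew: two paths of length 3 through the shared grandparent pair: r = 2·(1/2)^3 = 1/4).
Hamilton's rule with n recipients of equal r: n·r·B > C, so B > C/(n·r) = 0.476/(3·0.25) = 0.6347.

0.6347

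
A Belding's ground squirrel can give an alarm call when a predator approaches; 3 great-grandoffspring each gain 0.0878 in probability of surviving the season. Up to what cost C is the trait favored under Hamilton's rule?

r to a great-grandoffspring = 1/8 (three parent–offspring links: r = (1/2)^3 = 1/8).
Hamilton's rule: n·r·B > C, so the trait is favored while C < n·r·B = 3·0.125·0.0878 = 0.032925.

0.032925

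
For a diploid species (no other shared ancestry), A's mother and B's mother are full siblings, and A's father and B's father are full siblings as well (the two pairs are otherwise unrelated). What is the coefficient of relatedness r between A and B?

0.25

With two independent routes of shared ancestry, r is the sum of the two contributions.
A and B are related in two ways: first cousins through their mothers (r = 1/8) and first cousins through their fathers (r = 1/8) — i.e. double first cousins.
r = 1/8 + 1/8 = 1/4 = 0.25.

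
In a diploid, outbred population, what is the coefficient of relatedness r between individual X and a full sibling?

Each parent–offspring link contributes a factor of 1/2, and independent paths through distinct common ancestors add.
Full sibs share both parents — two paths of length 2: r = 2·(1/2)^2 = 1/2.

0.5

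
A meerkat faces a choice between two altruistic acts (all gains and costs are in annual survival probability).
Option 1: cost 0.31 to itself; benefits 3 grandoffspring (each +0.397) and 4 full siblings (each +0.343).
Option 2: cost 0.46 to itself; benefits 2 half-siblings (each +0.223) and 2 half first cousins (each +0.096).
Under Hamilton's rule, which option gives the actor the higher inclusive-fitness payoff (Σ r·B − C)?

Option 1

Option 1: r to a grandoffspring = 0.25.
Option 1: r to a full sibling = 0.5.
Option 1: Σ r·B − C = (3·0.25·0.397 + 4·0.5·0.343) − 0.31 = 0.67375.
Option 2: r to a half-sibling = 0.25.
Option 2: r to a half first cousin = 0.0625.
Option 2: Σ r·B − C = (2·0.25·0.223 + 2·0.0625·0.096) − 0.46 = -0.3365.
Option 1 has the higher net inclusive-fitness payoff.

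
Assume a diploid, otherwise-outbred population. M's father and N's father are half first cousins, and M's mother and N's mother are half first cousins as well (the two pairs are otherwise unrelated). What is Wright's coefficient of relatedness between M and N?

0.03125

Wright's path rule: contributions from independent ancestry routes add.
M and N are related in two ways: half second cousins through their fathers (r = 1/64) and half second cousins through their mothers (r = 1/64).
r = 1/64 + 1/64 = 1/32 = 0.03125.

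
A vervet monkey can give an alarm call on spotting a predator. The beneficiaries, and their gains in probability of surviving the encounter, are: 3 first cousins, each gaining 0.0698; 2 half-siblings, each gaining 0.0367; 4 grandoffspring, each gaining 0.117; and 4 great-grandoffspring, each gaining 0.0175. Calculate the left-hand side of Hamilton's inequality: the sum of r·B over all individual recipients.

r to a first cousin = 0.125 (first cousins share one grandparent pair — two paths of length 4: r = 2·(1/2)^4 = 1/8).
r to a half-sibling = 1/4 (half-sibs share one parent — one path of length 2: r = (1/2)^2 = 1/4).
r to a grandoffspring = 0.25 (two parent–offspring links: r = (1/2)^2 = 1/4).
r to a great-grandoffspring = 1/8 (three parent–offspring links: r = (1/2)^3 = 1/8).
Summing one r·B term per recipient: 3·0.125·0.0698 + 2·0.25·0.0367 + 4·0.25·0.117 + 4·0.125·0.0175 = 0.170275.

0.170275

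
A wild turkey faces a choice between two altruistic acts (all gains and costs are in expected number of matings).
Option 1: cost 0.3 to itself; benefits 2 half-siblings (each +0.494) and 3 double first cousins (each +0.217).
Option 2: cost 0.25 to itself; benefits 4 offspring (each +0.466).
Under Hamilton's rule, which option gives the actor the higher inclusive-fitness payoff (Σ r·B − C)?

Option 2

Option 1: r to a half-sibling = 0.25.
Option 1: r to a double first cousin = 0.25.
Option 1: Σ r·B − C = (2·0.25·0.494 + 3·0.25·0.217) − 0.3 = 0.10975.
Option 2: r to an offspring = 0.5.
Option 2: Σ r·B − C = (4·0.5·0.466) − 0.25 = 0.682.
Option 2 has the higher net inclusive-fitness payoff.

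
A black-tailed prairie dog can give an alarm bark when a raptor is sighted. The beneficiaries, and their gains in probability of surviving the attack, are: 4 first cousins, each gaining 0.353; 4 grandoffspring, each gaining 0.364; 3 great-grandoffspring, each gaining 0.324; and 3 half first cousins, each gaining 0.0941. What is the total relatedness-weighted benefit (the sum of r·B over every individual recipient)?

0.67964375

r to a first cousin = 1/8 (first cousins share one grandparent pair — two paths of length 4: r = 2·(1/2)^4 = 1/8).
r to a grandoffspring = 0.25 (two parent–offspring links: r = (1/2)^2 = 1/4).
r to a great-grandoffspring = 1/8 (three parent–offspring links: r = (1/2)^3 = 1/8).
r to a half first cousin = 1/16 (half first cousins share one grandparent — one path of length 4: r = (1/2)^4 = 1/16).
Summing one r·B term per recipient: 4·0.125·0.353 + 4·0.25·0.364 + 3·0.125·0.324 + 3·0.0625·0.0941 = 0.67964375.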